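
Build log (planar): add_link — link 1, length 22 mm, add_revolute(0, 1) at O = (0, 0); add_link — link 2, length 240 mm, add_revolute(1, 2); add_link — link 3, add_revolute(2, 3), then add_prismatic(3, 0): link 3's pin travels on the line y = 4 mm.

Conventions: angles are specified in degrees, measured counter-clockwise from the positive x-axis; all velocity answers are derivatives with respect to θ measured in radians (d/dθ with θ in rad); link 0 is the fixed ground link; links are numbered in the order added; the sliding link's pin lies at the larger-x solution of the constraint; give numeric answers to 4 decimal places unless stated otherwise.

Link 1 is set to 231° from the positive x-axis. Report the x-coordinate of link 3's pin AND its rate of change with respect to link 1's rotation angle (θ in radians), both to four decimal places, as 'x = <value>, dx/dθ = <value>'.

geometry: r = 22 mm, L = 240 mm, e = 4 mm
crank pin P = (r cos θ, r sin θ) = (-13.845049, -17.097211)
h = r sin θ − e = -17.097211 − 4 = -21.097211
x = r cos θ + √(L² − h²) = -13.845049 + 239.070926 = 225.225877
dx/dθ = −r sin θ − h·r cos θ/√(L² − h²) (θ in radians; h = -21.097211) = 15.875432

x = 225.2259, dx/dθ = 15.8754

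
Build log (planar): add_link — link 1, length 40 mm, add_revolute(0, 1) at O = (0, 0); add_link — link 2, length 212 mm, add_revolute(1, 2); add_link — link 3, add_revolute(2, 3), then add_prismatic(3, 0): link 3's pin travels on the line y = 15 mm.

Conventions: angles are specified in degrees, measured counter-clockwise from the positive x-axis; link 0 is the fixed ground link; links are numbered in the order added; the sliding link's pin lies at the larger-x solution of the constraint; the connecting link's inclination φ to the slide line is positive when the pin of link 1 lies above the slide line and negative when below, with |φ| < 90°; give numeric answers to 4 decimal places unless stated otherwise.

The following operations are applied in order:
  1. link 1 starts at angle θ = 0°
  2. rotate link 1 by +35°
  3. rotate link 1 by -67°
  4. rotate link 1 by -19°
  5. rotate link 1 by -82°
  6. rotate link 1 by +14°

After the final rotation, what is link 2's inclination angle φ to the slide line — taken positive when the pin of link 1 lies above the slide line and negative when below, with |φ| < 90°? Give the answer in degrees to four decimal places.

geometry: r = 40 mm, L = 212 mm, e = 15 mm; θ starts at 0°
rotate link 1 by +35°: θ ← 0° +35° = 35°
rotate link 1 by -67°: θ ← 35° -67° = -32°
rotate link 1 by -19°: θ ← -32° -19° = -51°
rotate link 1 by -82°: θ ← -51° -82° = -133°
rotate link 1 by +14°: θ ← -133° +14° = -119°
h = r sin θ − e = -34.984788 − 15 = -49.984788
sin φ = h / L = -49.984788 / 212 = -0.23577730
φ = arcsin(-0.23577730) = -13.637447°

-13.6374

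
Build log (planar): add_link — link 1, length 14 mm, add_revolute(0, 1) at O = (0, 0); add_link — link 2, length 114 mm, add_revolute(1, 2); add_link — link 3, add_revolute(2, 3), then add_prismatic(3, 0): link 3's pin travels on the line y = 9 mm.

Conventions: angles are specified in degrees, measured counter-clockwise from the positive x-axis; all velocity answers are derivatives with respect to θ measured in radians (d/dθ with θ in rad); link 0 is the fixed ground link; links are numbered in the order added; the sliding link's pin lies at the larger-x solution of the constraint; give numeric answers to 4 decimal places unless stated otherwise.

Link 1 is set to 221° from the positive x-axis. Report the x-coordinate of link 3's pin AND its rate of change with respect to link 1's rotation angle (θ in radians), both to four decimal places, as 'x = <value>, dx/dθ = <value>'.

geometry: r = 14 mm, L = 114 mm, e = 9 mm
crank pin P = (r cos θ, r sin θ) = (-10.565934, -9.184826)
h = r sin θ − e = -9.184826 − 9 = -18.184826
x = r cos θ + √(L² − h²) = -10.565934 + 112.540269 = 101.974335
dx/dθ = −r sin θ − h·r cos θ/√(L² − h²) (θ in radians; h = -18.184826) = 7.477529

x = 101.9743, dx/dθ = 7.4775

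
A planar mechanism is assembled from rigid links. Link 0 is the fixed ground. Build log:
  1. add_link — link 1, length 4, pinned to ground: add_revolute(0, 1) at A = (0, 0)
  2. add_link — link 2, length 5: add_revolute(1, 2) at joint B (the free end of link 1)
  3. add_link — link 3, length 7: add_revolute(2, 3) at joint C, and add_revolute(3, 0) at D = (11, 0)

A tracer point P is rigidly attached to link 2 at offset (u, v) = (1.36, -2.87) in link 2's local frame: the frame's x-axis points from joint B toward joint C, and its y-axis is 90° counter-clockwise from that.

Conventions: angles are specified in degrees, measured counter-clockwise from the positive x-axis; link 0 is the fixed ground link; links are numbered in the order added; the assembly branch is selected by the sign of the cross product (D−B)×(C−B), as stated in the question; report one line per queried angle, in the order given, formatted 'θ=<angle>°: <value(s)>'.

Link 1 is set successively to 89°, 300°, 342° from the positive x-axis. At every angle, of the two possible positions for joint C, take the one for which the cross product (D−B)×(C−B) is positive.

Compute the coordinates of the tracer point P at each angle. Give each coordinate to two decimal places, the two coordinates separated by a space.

A=(0,0), D=(11.00,0)
θ=89°: B = A + 4.00·(cos89°, sin89°) = (0.0698, 3.9994)
θ=89°: |BD| = 11.6389
θ=89°: circle(B,5.00) ∩ circle(D,7.00): a=4.7884, h=1.4391
θ=89°:   candidates: C₊=(5.0612,3.7054) cross=16.749; C₋=(4.0722,1.0025) cross=-16.749
θ=89°:   branch + wants cross > 0 → take C=(5.0612,3.7054) (cross=16.749)
θ=89°: ex = (C−B)/|BC| = (0.9983,-0.0588); ey = (0.0588,0.9983)
θ=89°: P = B + 1.36·ex + -2.87·ey = (1.2587,1.0544)
θ=300°: B = A + 4.00·(cos300°, sin300°) = (2.0000, -3.4641)
θ=300°: |BD| = 9.6437
θ=300°: circle(B,5.00) ∩ circle(D,7.00): a=3.5775, h=3.4931
θ=300°:   candidates: C₊=(4.0840,1.0809) cross=33.686; C₋=(6.5935,-5.4390) cross=-33.686
θ=300°:   branch + wants cross > 0 → take C=(4.0840,1.0809) (cross=33.686)
θ=300°: ex = (C−B)/|BC| = (0.4168,0.9090); ey = (-0.9090,0.4168)
θ=300°: P = B + 1.36·ex + -2.87·ey = (5.1757,-3.4241)
θ=342°: B = A + 4.00·(cos342°, sin342°) = (3.8042, -1.2361)
θ=342°: |BD| = 7.3012
θ=342°: circle(B,5.00) ∩ circle(D,7.00): a=2.0070, h=4.5795
θ=342°:   candidates: C₊=(5.0070,3.6171) cross=33.436; C₋=(6.5576,-5.4097) cross=-33.436
θ=342°:   branch + wants cross > 0 → take C=(5.0070,3.6171) (cross=33.436)
θ=342°: ex = (C−B)/|BC| = (0.2405,0.9706); ey = (-0.9706,0.2405)
θ=342°: P = B + 1.36·ex + -2.87·ey = (6.9171,-0.6064)

θ=89°: 1.26 1.05
θ=300°: 5.18 -3.42
θ=342°: 6.92 -0.61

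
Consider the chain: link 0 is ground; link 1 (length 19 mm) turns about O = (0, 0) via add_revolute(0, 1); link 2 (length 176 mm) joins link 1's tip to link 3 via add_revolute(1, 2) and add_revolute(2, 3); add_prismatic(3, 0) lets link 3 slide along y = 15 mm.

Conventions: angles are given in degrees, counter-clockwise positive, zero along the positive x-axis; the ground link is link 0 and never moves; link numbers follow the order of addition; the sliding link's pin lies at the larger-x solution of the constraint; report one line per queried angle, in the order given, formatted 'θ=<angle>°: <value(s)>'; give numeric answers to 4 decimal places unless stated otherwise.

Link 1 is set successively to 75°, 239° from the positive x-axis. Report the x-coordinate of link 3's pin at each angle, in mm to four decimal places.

geometry: r = 19 mm, L = 176 mm, e = 15 mm
θ=75°: crank pin P = (r cos θ, r sin θ) = (4.917562, 18.352591)
θ=75°: h = r sin θ − e = 18.352591 − 15 = 3.352591
θ=75°: x = r cos θ + √(L² − h²) = 4.917562 + 175.968066 = 180.885628
θ=239°: crank pin P = (r cos θ, r sin θ) = (-9.785723, -16.286179)
θ=239°: h = r sin θ − e = -16.286179 − 15 = -31.286179
θ=239°: x = r cos θ + √(L² − h²) = -9.785723 + 173.196926 = 163.411202

θ=75°: 180.8856
θ=239°: 163.4112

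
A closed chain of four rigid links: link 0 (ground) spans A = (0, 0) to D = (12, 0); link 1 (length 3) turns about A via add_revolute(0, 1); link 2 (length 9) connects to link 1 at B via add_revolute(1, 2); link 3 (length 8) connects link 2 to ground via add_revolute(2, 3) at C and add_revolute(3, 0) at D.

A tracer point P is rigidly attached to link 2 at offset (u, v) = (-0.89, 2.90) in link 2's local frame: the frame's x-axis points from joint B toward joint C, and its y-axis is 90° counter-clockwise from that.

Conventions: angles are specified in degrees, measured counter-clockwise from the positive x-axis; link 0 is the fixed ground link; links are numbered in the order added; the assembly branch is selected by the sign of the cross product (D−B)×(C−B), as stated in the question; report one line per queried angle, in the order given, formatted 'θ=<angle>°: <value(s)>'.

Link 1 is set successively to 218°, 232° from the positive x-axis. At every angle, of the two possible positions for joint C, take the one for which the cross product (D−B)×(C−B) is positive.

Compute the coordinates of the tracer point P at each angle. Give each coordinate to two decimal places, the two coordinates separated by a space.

A=(0,0), D=(12.00,0)
θ=218°: B = A + 3.00·(cos218°, sin218°) = (-2.3640, -1.8470)
θ=218°: |BD| = 14.4823
θ=218°: circle(B,9.00) ∩ circle(D,8.00): a=7.8281, h=4.4409
θ=218°:   candidates: C₊=(4.8338,3.5560) cross=64.314; C₋=(5.9665,-5.2532) cross=-64.314
θ=218°:   branch + wants cross > 0 → take C=(4.8338,3.5560) (cross=64.314)
θ=218°: ex = (C−B)/|BC| = (0.7998,0.6003); ey = (-0.6003,0.7998)
θ=218°: P = B + -0.89·ex + 2.90·ey = (-4.8168,-0.0620)
θ=232°: B = A + 3.00·(cos232°, sin232°) = (-1.8470, -2.3640)
θ=232°: |BD| = 14.0473
θ=232°: circle(B,9.00) ∩ circle(D,8.00): a=7.6288, h=4.7751
θ=232°:   candidates: C₊=(4.8694,3.6268) cross=67.078; C₋=(6.4766,-5.7872) cross=-67.078
θ=232°:   branch + wants cross > 0 → take C=(4.8694,3.6268) (cross=67.078)
θ=232°: ex = (C−B)/|BC| = (0.7463,0.6657); ey = (-0.6657,0.7463)
θ=232°: P = B + -0.89·ex + 2.90·ey = (-4.4416,-0.7923)

θ=218°: -4.82 -0.06
θ=232°: -4.44 -0.79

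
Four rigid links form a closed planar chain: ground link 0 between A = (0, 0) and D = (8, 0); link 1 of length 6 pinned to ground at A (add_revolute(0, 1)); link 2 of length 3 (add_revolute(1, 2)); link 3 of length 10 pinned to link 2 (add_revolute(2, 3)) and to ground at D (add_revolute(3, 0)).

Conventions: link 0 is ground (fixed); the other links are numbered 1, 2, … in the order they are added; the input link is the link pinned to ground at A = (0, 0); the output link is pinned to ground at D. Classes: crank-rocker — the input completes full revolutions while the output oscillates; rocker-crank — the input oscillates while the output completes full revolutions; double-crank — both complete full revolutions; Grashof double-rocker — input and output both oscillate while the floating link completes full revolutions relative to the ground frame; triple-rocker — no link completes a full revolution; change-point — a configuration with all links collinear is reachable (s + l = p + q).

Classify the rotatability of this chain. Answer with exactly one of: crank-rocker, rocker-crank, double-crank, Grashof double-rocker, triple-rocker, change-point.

lengths: ground=8, input=6, coupler=3, output=10
sorted: s=3 (shortest), l=10 (longest), p+q=14
s + l = 13 vs p + q = 14
s + l < p + q (Grashof) with shortest = coupler link → Grashof double-rocker

Grashof double-rocker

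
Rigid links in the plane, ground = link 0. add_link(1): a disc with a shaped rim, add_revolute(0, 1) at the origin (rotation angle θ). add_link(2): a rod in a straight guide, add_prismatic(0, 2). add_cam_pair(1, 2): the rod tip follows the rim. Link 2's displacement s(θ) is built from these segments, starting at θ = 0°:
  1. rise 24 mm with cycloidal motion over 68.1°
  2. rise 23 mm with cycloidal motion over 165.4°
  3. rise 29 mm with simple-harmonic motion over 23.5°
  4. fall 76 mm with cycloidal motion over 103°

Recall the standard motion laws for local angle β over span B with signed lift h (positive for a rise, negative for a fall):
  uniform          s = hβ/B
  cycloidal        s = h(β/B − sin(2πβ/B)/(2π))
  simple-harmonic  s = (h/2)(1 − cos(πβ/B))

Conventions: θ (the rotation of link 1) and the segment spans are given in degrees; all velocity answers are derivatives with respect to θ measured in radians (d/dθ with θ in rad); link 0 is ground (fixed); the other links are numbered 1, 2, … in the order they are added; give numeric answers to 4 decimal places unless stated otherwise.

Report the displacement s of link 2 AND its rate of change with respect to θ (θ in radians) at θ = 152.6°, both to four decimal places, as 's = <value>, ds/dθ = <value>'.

segment 1 (0° to 68.1°, cycloidal, h = 24) is passed completely: s = 0.0000 + (24) = 24.0000
θ = 152.6° falls in segment 2 (68.1° to 233.5°, cycloidal, h = 23): β = 152.6 − 68.1 = 84.5°, B = 165.4°; Δs = 23·(0.5109 − sin(2π·0.5109)/(2π)) = 12.0004; s = 24.0000 + 12.0004 = 36.0004
velocity in seg [68.1°–233.5°] (cycloidal), θ in radians: β = 84.5° = 1.4748 rad, B = 165.4° = 2.8868 rad; ds/dθ = (h/B)(1 − cos(2πβ/B)) = (23/2.8868)(1 − cos(2π·0.5109)) = 15.916120 mm/rad

s = 36.0004, ds/dθ = 15.9161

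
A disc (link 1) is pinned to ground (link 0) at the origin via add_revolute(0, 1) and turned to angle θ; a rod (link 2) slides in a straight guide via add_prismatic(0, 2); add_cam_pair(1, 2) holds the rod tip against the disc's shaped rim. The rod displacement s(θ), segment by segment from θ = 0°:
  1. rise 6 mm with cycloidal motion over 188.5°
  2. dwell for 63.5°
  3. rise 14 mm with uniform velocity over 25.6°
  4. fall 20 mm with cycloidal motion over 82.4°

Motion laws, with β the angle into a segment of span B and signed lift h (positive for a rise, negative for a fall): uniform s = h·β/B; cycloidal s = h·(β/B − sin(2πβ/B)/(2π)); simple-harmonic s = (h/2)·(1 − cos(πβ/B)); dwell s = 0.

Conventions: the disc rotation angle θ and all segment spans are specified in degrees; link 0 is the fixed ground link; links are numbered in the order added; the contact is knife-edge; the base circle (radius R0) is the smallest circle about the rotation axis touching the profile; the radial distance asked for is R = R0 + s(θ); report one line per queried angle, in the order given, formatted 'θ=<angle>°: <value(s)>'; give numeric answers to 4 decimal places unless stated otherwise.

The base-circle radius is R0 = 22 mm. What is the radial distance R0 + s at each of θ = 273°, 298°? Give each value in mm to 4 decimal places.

segment 1 (0° to 188.5°, cycloidal, h = 6) is passed completely: s = 0.0000 + (6) = 6.0000
segment 2 (188.5° to 252°, dwell): s unchanged at 6.0000
θ = 273° falls in segment 3 (252° to 277.6°, uniform, h = 14): β = 273 − 252 = 21°, B = 25.6°; Δs = 14·21/25.6 = 11.4844; s = 6.0000 + 11.4844 = 17.4844
segment 3 (252° to 277.6°, uniform, h = 14) is passed completely: s = 6.0000 + (14) = 20.0000
θ = 298° falls in segment 4 (277.6° to 360°, cycloidal, h = -20): β = 298 − 277.6 = 20.4°, B = 82.4°; Δs = -20·(0.2476 − sin(2π·0.2476)/(2π)) = -1.7687; s = 20.0000 − 1.7687 = 18.2313
θ=273°: R = R0 + s = 22 + 17.4844 = 39.4844
θ=298°: R = R0 + s = 22 + 18.2313 = 40.2313

θ=273°: 39.4844
θ=298°: 40.2313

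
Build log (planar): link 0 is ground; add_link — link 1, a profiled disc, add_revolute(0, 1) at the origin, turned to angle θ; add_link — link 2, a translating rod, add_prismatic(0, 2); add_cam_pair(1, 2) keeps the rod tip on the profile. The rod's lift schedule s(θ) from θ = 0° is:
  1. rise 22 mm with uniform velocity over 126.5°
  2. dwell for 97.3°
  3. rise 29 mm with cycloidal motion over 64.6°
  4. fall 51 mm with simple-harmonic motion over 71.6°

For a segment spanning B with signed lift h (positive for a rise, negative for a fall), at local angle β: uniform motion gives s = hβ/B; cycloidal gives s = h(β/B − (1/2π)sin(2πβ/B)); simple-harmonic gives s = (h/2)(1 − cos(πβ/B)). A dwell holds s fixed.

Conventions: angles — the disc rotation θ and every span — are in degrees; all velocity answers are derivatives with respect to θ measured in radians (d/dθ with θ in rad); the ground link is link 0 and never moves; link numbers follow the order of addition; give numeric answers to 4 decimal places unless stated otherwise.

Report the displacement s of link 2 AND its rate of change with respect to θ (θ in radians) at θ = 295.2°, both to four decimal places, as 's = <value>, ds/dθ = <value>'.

seg 1 [0°–126.5°] uniform, h=22: full span → s += 22 → s = 22.0000
seg 2 [126.5°–223.8°] dwell: s stays 22.0000
seg 3 [223.8°–288.4°] cycloidal, h=29: full span → s += 29 → s = 51.0000
seg 4 [288.4°–360°] simple-harmonic, h=-51: θ=295.2° here. β=6.8, B=71.6. -51/2·(1 − cos(π·0.0950)) = -1.1266 → s = 49.8734
velocity in seg [288.4°–360°] (simple-harmonic), θ in radians: β = 6.8° = 0.1187 rad, B = 71.6° = 1.2497 rad; ds/dθ = (πh/(2B)) sin(πβ/B) = (π·(-51)/(2·1.2497)) sin(π·0.0950) = -18.844415 mm/rad

s = 49.8734, ds/dθ = -18.8444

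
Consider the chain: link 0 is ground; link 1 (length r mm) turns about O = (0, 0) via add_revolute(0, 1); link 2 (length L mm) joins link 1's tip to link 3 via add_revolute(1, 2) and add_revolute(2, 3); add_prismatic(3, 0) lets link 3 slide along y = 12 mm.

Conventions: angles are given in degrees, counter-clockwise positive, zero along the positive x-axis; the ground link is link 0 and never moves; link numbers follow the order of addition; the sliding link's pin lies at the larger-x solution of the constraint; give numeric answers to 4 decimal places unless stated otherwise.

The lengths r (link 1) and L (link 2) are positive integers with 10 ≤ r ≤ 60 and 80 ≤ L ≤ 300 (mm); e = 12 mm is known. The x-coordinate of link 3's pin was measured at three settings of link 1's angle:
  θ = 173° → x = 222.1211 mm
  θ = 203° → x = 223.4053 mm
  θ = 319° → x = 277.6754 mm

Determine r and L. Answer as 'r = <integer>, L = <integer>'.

constraint per measurement: (x − r cos θ)² + (r sin θ − e)² = L²
subtracting the θ₁ and θ₂ equations cancels the r² and L² terms:
r = (x₁² − x₂²) / (2[(x₁cos θ₁ + e sin θ₁) − (x₂cos θ₂ + e sin θ₂)]) = 33.0011 → r = 33
L² = (x₁ − r cos θ₁)² + (r sin θ₁ − e)² = 65024.9818 → L = 255.0000 → L = 255
check at θ₃=319°: x = 277.6754 (printed 277.6754) ✓

r = 33, L = 255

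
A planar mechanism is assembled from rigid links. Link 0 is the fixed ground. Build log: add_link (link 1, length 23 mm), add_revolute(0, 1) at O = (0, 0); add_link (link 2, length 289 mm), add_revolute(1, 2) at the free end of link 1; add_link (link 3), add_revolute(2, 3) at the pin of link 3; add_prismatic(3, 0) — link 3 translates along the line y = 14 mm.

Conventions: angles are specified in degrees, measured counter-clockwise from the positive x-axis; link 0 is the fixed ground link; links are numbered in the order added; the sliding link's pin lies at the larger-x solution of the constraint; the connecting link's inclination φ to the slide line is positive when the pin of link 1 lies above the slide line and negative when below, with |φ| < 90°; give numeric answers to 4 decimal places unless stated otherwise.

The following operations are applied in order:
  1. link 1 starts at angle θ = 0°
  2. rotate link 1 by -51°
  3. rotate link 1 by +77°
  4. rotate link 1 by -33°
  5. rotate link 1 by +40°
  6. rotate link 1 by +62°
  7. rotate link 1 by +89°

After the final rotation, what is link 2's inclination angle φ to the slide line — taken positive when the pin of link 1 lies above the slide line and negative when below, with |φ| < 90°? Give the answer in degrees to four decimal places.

geometry: r = 23 mm, L = 289 mm, e = 14 mm; θ starts at 0°
rotate link 1 by -51°: θ ← 0° -51° = -51°
rotate link 1 by +77°: θ ← -51° +77° = 26°
rotate link 1 by -33°: θ ← 26° -33° = -7°
rotate link 1 by +40°: θ ← -7° +40° = 33°
rotate link 1 by +62°: θ ← 33° +62° = 95°
rotate link 1 by +89°: θ ← 95° +89° = 184°
h = r sin θ − e = -1.604399 − 14 = -15.604399
sin φ = h / L = -15.604399 / 289 = -0.05399446
φ = arcsin(-0.05399446) = -3.095160°

-3.0952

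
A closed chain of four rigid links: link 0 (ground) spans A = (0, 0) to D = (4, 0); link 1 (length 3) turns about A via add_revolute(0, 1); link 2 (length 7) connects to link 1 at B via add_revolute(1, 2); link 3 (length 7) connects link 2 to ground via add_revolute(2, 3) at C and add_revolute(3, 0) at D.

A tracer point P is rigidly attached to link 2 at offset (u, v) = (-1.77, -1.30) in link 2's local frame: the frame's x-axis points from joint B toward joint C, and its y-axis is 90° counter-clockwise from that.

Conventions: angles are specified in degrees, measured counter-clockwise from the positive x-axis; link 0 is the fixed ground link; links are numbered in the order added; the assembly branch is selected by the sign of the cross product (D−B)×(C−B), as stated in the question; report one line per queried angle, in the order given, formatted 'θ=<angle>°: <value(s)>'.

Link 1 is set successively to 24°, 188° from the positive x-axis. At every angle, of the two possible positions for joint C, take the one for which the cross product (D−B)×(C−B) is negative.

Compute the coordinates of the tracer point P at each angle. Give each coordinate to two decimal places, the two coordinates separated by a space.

A=(0,0), D=(4.00,0)
θ=24°: B = A + 3.00·(cos24°, sin24°) = (2.7406, 1.2202)
θ=24°: |BD| = 1.7535
θ=24°: circle(B,7.00) ∩ circle(D,7.00): a=0.8768, h=6.9449
θ=24°:   candidates: C₊=(8.2029,5.5978) cross=12.178; C₋=(-1.4623,-4.3776) cross=-12.178
θ=24°:   branch - wants cross < 0 → take C=(-1.4623,-4.3776) (cross=-12.178)
θ=24°: ex = (C−B)/|BC| = (-0.6004,-0.7997); ey = (0.7997,-0.6004)
θ=24°: P = B + -1.77·ex + -1.30·ey = (2.7638,3.4162)
θ=188°: B = A + 3.00·(cos188°, sin188°) = (-2.9708, -0.4175)
θ=188°: |BD| = 6.9833
θ=188°: circle(B,7.00) ∩ circle(D,7.00): a=3.4916, h=6.0670
θ=188°:   candidates: C₊=(0.1519,5.8474) cross=42.368; C₋=(0.8773,-6.2649) cross=-42.368
θ=188°:   branch - wants cross < 0 → take C=(0.8773,-6.2649) (cross=-42.368)
θ=188°: ex = (C−B)/|BC| = (0.5497,-0.8353); ey = (0.8353,0.5497)
θ=188°: P = B + -1.77·ex + -1.30·ey = (-5.0298,0.3464)

θ=24°: 2.76 3.42
θ=188°: -5.03 0.35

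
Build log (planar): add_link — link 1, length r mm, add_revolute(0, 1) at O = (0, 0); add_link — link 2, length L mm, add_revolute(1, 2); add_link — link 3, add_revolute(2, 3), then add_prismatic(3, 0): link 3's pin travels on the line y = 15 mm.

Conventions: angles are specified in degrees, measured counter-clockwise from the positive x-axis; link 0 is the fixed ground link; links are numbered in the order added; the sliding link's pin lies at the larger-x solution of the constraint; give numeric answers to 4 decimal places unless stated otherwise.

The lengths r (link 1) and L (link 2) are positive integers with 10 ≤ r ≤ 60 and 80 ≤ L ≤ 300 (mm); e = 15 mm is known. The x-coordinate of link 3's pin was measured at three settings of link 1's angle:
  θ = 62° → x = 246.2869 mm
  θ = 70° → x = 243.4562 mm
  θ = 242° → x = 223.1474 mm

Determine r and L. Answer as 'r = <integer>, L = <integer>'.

constraint per measurement: (x − r cos θ)² + (r sin θ − e)² = L²
subtracting the θ₁ and θ₂ equations cancels the r² and L² terms:
r = (x₁² − x₂²) / (2[(x₁cos θ₁ + e sin θ₁) − (x₂cos θ₂ + e sin θ₂)]) = 22.0004 → r = 22
L² = (x₁ − r cos θ₁)² + (r sin θ₁ − e)² = 55696.0051 → L = 236.0000 → L = 236
check at θ₃=242°: x = 223.1474 (printed 223.1474) ✓

r = 22, L = 236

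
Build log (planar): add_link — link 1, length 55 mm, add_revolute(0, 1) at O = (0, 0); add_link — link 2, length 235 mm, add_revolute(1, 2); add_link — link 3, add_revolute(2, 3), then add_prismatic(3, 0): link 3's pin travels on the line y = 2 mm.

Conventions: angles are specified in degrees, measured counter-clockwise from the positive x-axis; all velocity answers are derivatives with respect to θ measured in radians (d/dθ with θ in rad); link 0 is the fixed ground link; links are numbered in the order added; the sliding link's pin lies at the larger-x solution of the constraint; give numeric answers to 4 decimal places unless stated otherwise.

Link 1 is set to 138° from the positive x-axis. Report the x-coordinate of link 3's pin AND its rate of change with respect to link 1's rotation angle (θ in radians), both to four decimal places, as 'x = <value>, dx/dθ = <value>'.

geometry: r = 55 mm, L = 235 mm, e = 2 mm
crank pin P = (r cos θ, r sin θ) = (-40.872965, 36.802183)
h = r sin θ − e = 36.802183 − 2 = 34.802183
x = r cos θ + √(L² − h²) = -40.872965 + 232.408709 = 191.535744
dx/dθ = −r sin θ − h·r cos θ/√(L² − h²) (θ in radians; h = 34.802183) = -30.681636

x = 191.5357, dx/dθ = -30.6816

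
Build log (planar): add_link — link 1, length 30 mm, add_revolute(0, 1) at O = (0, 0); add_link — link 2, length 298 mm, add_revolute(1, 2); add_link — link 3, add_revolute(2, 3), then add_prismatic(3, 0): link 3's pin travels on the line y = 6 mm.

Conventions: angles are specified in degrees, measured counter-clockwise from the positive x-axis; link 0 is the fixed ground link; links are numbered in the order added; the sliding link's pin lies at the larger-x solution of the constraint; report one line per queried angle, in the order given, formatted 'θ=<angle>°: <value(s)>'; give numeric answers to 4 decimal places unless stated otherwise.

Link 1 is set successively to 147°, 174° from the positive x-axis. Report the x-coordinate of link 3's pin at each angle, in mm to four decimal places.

geometry: r = 30 mm, L = 298 mm, e = 6 mm
θ=147°: crank pin P = (r cos θ, r sin θ) = (-25.160117, 16.339171)
θ=147°: h = r sin θ − e = 16.339171 − 6 = 10.339171
θ=147°: x = r cos θ + √(L² − h²) = -25.160117 + 297.820586 = 272.660469
θ=174°: crank pin P = (r cos θ, r sin θ) = (-29.835657, 3.135854)
θ=174°: h = r sin θ − e = 3.135854 − 6 = -2.864146
θ=174°: x = r cos θ + √(L² − h²) = -29.835657 + 297.986236 = 268.150579

θ=147°: 272.6605
θ=174°: 268.1506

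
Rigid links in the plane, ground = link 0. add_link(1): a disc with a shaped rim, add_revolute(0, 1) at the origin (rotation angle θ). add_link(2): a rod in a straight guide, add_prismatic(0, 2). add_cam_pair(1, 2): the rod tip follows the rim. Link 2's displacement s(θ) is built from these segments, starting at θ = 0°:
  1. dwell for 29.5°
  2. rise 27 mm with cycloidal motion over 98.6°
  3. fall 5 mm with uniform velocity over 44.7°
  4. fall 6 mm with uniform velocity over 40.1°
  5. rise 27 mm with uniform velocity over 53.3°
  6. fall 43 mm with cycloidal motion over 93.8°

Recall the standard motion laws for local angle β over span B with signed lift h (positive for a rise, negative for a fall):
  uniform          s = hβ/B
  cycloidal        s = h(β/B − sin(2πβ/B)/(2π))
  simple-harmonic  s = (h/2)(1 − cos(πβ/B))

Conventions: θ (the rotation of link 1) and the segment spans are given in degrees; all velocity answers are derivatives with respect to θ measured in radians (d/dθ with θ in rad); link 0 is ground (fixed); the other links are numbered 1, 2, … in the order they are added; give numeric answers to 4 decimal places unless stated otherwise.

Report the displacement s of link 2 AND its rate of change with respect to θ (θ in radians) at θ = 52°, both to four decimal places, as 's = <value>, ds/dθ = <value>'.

segment 1 (0° to 29.5°, dwell): s unchanged at 0.0000
θ = 52° falls in segment 2 (29.5° to 128.1°, cycloidal, h = 27): β = 52 − 29.5 = 22.5°, B = 98.6°; Δs = 27·(0.2282 − sin(2π·0.2282)/(2π)) = 1.9043; s = 0.0000 + 1.9043 = 1.9043
velocity in seg [29.5°–128.1°] (cycloidal), θ in radians: β = 22.5° = 0.3927 rad, B = 98.6° = 1.7209 rad; ds/dθ = (h/B)(1 − cos(2πβ/B)) = (27/1.7209)(1 − cos(2π·0.2282)) = 13.546666 mm/rad

s = 1.9043, ds/dθ = 13.5467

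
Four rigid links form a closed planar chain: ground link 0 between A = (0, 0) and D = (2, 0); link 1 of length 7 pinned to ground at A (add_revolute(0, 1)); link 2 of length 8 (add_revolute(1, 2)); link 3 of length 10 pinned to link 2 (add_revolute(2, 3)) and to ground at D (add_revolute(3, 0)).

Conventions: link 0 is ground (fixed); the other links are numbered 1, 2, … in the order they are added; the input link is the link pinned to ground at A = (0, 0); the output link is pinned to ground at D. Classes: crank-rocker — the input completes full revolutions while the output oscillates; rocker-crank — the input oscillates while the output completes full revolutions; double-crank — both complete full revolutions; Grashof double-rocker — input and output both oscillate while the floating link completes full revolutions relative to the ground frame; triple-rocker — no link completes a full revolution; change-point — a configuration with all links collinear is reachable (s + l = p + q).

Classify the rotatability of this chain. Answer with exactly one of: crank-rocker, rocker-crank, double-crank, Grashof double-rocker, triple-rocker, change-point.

lengths: ground=2, input=7, coupler=8, output=10
sorted: s=2 (shortest), l=10 (longest), p+q=15
s + l = 12 vs p + q = 15
s + l < p + q (Grashof) with shortest = ground link → double-crank

double-crank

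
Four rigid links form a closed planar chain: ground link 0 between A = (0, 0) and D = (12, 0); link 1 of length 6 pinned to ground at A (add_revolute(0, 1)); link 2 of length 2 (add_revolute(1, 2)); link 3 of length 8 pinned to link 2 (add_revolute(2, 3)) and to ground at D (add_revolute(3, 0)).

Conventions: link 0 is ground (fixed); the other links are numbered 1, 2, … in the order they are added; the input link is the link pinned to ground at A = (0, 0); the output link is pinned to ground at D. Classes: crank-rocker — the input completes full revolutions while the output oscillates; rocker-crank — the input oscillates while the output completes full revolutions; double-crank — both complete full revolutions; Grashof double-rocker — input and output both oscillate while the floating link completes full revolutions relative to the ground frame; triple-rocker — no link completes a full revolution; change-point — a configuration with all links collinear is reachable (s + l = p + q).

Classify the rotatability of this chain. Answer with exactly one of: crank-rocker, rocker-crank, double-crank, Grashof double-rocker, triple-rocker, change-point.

lengths: ground=12, input=6, coupler=2, output=8
sorted: s=2 (shortest), l=12 (longest), p+q=14
s + l = 14 vs p + q = 14
s + l = p + q → change-point (collinear configuration reachable)

change-point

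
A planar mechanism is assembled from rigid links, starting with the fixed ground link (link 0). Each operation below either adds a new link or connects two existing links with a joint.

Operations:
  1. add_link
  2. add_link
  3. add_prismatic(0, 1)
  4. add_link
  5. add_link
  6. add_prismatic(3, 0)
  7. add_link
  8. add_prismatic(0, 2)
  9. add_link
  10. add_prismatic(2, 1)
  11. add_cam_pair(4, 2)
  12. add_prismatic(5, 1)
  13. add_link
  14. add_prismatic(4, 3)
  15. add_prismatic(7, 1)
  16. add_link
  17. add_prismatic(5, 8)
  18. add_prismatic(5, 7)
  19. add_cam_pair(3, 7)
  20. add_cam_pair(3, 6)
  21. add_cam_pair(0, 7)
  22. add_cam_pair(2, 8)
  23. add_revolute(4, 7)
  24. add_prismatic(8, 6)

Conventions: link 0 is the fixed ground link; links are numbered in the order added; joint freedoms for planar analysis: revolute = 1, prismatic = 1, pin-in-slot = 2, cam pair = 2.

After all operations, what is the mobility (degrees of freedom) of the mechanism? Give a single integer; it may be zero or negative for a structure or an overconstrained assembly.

ground; <1,0,0>
#1 <2,0,0>
#2 <3,0,0>
P:0↔1 J1 <3,1,0>
#3 <4,1,0>
#4 <5,1,0>
P:3↔0 J1 <5,2,0>
#5 <6,2,0>
P:0↔2 J1 <6,3,0>
#6 <7,3,0>
P:2↔1 J1 <7,4,0>
C:4↔2 J2 <7,4,1>
P:5↔1 J1 <7,5,1>
#7 <8,5,1>
P:4↔3 J1 <8,6,1>
P:7↔1 J1 <8,7,1>
#8 <9,7,1>
P:5↔8 J1 <9,8,1>
P:5↔7 J1 <9,9,1>
C:3↔7 J2 <9,9,2>
C:3↔6 J2 <9,9,3>
C:0↔7 J2 <9,9,4>
C:2↔8 J2 <9,9,5>
R:4↔7 J1 <9,10,5>
P:8↔6 J1 <9,11,5>
3×8 − 2×11 − 1×5 = -3

M = -3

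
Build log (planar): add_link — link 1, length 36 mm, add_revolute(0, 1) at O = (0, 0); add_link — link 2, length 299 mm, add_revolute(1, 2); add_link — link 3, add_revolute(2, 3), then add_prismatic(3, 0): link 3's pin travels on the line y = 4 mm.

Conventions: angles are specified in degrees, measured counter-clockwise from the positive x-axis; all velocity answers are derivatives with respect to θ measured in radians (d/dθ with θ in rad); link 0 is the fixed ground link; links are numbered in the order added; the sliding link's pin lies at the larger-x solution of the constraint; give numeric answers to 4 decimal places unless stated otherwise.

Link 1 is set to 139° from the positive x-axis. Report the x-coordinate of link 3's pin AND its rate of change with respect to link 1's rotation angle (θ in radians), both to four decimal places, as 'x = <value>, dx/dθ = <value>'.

geometry: r = 36 mm, L = 299 mm, e = 4 mm
crank pin P = (r cos θ, r sin θ) = (-27.169545, 23.618125)
h = r sin θ − e = 23.618125 − 4 = 19.618125
x = r cos θ + √(L² − h²) = -27.169545 + 298.355709 = 271.186164
dx/dθ = −r sin θ − h·r cos θ/√(L² − h²) (θ in radians; h = 19.618125) = -21.831615

x = 271.1862, dx/dθ = -21.8316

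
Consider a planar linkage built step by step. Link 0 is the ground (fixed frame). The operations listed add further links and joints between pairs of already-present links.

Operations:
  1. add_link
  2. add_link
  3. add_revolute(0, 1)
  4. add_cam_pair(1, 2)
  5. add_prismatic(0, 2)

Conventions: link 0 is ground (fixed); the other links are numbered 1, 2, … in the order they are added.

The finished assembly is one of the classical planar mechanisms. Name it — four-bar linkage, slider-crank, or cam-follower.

links: 3 (incl. ground); joints: 1 revolute, 1 prismatic, 1 higher (cam) pair, forming one closed loop
3 links, revolute + prismatic + higher pair in one loop → cam-follower

cam-follower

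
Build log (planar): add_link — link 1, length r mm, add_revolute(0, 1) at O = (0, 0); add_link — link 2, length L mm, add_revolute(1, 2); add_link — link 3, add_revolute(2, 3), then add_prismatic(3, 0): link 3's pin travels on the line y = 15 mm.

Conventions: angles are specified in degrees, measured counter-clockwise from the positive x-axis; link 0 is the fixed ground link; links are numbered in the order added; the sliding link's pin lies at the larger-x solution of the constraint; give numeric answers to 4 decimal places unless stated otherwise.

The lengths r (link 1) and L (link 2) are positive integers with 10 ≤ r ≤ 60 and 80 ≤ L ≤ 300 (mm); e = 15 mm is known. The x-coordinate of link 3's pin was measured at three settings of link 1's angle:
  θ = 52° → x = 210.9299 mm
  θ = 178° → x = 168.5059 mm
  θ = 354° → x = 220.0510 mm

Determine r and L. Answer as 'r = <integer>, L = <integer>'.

constraint per measurement: (x − r cos θ)² + (r sin θ − e)² = L²
subtracting the θ₁ and θ₂ equations cancels the r² and L² terms:
r = (x₁² − x₂²) / (2[(x₁cos θ₁ + e sin θ₁) − (x₂cos θ₂ + e sin θ₂)]) = 26.0000 → r = 26
L² = (x₁ − r cos θ₁)² + (r sin θ₁ − e)² = 38024.9808 → L = 195.0000 → L = 195
check at θ₃=354°: x = 220.0510 (printed 220.0510) ✓

r = 26, L = 195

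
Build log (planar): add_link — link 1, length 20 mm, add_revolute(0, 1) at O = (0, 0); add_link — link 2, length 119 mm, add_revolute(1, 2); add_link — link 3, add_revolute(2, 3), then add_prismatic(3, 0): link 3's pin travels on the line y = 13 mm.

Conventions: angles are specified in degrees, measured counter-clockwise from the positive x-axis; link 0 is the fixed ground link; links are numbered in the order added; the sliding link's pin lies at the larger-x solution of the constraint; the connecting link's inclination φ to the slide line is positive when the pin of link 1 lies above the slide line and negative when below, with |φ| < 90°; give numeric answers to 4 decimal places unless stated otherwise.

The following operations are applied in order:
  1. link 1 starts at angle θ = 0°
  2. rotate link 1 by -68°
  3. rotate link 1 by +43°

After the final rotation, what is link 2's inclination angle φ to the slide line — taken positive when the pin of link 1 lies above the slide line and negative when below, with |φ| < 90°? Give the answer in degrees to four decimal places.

geometry: r = 20 mm, L = 119 mm, e = 13 mm; θ starts at 0°
rotate link 1 by -68°: θ ← 0° -68° = -68°
rotate link 1 by +43°: θ ← -68° +43° = -25°
h = r sin θ − e = -8.452365 − 13 = -21.452365
sin φ = h / L = -21.452365 / 119 = -0.18027198
φ = arcsin(-0.18027198) = -10.385602°

-10.3856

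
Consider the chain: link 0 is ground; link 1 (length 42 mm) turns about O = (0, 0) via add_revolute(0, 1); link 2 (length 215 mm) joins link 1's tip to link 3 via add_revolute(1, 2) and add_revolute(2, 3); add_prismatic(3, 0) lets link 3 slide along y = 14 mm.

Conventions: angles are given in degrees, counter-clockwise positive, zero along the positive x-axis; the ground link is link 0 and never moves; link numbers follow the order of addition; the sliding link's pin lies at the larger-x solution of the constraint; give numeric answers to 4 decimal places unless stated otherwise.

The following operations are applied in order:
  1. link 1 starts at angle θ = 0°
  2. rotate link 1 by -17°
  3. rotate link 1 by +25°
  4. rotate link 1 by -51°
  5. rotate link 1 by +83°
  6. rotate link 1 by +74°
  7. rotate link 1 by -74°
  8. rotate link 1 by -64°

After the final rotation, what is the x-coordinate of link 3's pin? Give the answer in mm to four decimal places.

geometry: r = 42 mm, L = 215 mm, e = 14 mm; θ starts at 0°
rotate link 1 by -17°: θ ← 0° -17° = -17°
rotate link 1 by +25°: θ ← -17° +25° = 8°
rotate link 1 by -51°: θ ← 8° -51° = -43°
rotate link 1 by +83°: θ ← -43° +83° = 40°
rotate link 1 by +74°: θ ← 40° +74° = 114°
rotate link 1 by -74°: θ ← 114° -74° = 40°
rotate link 1 by -64°: θ ← 40° -64° = -24°
crank pin P = (r cos θ, r sin θ) = (38.368909, -17.082939)
h = r sin θ − e = -17.082939 − 14 = -31.082939
x = r cos θ + √(L² − h²) = 38.368909 + 212.741277 = 251.110186

251.1102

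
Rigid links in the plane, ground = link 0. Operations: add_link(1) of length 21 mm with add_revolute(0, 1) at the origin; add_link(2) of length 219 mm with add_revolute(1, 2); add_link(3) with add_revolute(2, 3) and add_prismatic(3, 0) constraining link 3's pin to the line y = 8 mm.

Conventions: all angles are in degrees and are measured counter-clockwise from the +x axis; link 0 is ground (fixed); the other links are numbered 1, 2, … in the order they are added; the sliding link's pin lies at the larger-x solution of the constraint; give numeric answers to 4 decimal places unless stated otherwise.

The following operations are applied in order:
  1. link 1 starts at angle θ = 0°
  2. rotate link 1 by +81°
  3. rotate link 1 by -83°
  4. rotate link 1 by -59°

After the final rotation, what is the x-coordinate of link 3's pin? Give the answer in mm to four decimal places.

geometry: r = 21 mm, L = 219 mm, e = 8 mm; θ starts at 0°
rotate link 1 by +81°: θ ← 0° +81° = 81°
rotate link 1 by -83°: θ ← 81° -83° = -2°
rotate link 1 by -59°: θ ← -2° -59° = -61°
crank pin P = (r cos θ, r sin θ) = (10.181002, -18.367014)
h = r sin θ − e = -18.367014 − 8 = -26.367014
x = r cos θ + √(L² − h²) = 10.181002 + 217.406947 = 227.587949

227.5879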